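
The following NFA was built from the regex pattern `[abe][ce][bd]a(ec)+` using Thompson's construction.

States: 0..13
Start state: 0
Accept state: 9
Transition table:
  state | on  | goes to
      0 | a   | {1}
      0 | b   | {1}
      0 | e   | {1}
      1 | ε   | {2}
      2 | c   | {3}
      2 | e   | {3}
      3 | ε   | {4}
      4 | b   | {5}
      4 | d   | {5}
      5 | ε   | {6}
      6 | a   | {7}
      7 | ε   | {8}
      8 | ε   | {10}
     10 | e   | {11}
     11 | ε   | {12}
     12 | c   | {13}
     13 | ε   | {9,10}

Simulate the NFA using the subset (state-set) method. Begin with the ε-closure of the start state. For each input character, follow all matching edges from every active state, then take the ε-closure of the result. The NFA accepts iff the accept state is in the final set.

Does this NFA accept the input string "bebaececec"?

S₀ = ε-closure({0}) = {0}
'b' @ 1: {1,2}
'e' @ 2: {3,4}
'b' @ 3: {5,6}
'a' @ 4: {7,8,10}
'e' @ 5: {11,12}
'c' @ 6: {9,10,13}  (accept∈set)
'e' @ 7: {11,12}
'c' @ 8: {9,10,13}  (accept∈set)
'e' @ 9: {11,12}
'c' @ 10: {9,10,13}  (accept∈set)
end set {9,10,13} — state 9 in

Answer: ACCEPT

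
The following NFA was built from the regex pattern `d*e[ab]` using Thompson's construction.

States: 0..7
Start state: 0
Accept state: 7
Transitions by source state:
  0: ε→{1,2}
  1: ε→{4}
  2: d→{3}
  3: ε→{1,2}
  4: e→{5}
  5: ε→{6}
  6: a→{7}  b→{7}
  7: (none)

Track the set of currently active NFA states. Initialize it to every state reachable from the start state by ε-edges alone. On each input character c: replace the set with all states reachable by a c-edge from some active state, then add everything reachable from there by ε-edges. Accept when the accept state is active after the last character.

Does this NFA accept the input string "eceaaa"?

Answer: REJECT

Steps:
initial (ε-close {0}): {0,1,2,4}
'e' @ 1: {5,6}
'c' @ 2: {}  — state set empty
rest 'eaaa' ignored (set empty)
end set {} — state 7 not in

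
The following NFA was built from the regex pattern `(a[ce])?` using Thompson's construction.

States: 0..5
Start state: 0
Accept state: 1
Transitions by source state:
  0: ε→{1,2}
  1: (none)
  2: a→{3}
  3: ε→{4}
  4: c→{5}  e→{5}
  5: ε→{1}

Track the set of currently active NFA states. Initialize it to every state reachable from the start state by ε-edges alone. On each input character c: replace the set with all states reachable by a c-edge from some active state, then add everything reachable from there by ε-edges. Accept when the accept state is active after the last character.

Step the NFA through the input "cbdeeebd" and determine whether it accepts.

Answer: REJECT

Trace:
S₀ = ε-closure({0}) = {0,1,2}
'c' @ 1: {}  — no active states
rest 'bdeeebd' ignored (set empty)
after full input: {}  (accept=1 not in)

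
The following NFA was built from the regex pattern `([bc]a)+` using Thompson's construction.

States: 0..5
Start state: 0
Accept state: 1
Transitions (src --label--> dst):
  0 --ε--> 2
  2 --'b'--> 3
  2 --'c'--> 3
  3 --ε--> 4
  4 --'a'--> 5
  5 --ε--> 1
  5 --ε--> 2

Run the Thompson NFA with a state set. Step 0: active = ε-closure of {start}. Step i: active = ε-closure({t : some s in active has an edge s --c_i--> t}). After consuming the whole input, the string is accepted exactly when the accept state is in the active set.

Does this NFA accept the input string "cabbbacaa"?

Answer: REJECT

Trace:
S₀ = ε-closure({0}) = {0,2}
'c' @ 1: {3,4}
'a' @ 2: {1,2,5}  ✓accept
'b' @ 3: {3,4}
'b' @ 4: {}  — no active states
rest 'bacaa' ignored (set empty)
after full input: {}  (accept=1 not in)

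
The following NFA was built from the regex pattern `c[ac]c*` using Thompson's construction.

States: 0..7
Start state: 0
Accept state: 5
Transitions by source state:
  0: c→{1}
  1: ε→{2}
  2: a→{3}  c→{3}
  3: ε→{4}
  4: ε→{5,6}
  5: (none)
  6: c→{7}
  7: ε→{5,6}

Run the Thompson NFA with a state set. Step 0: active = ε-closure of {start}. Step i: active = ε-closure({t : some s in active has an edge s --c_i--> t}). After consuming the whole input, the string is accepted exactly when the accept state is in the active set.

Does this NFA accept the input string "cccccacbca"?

initial (ε-close {0}): {0}
'c' @ 1: {1,2}
'c' @ 2: {3,4,5,6}  (accept∈set)
'c' @ 3: {5,6,7}  (accept∈set)
'c' @ 4: {5,6,7}  (accept∈set)
'c' @ 5: {5,6,7}  (accept∈set)
'a' @ 6: {}  — no active states
rest 'cbca' ignored (set empty)
final: {}; accept 5 not in set

Answer: REJECT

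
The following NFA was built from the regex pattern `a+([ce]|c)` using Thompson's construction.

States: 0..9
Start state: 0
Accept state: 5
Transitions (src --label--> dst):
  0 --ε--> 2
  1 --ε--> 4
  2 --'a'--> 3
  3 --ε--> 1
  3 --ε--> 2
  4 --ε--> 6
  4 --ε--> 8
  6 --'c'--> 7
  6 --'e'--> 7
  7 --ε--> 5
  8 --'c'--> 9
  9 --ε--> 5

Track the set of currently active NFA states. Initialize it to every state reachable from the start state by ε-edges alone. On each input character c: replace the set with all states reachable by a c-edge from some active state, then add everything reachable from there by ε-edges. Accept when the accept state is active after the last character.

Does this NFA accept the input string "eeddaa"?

initial (ε-close {0}): {0,2}
'e' @ 1: {}  — state set empty
rest 'eddaa' ignored (set empty)
final: {}; accept 5 not in set

Answer: REJECT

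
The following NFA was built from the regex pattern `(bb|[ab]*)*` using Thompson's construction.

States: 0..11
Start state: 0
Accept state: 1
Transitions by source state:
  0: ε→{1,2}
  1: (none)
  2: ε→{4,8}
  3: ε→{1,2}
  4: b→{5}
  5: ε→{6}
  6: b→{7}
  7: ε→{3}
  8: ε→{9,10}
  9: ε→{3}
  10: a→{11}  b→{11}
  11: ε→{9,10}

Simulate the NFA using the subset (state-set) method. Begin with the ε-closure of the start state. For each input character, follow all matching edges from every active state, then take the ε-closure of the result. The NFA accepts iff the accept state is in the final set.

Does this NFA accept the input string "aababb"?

Answer: ACCEPT

Derivation:
S₀ = ε-closure({0}) = {0,1,2,3,4,8,9,10}
'a' @ 1: {1,2,3,4,8,9,10,11}  [accepting]
'a' @ 2: {1,2,3,4,8,9,10,11}  [accepting]
'b' @ 3: {1,2,3,4,5,6,8,9,10,11}  [accepting]
'a' @ 4: {1,2,3,4,8,9,10,11}  [accepting]
'b' @ 5: {1,2,3,4,5,6,8,9,10,11}  [accepting]
'b' @ 6: {1,2,3,4,5,6,7,8,9,10,11}  [accepting]
final: {1,2,3,4,5,6,7,8,9,10,11}; accept 1 in set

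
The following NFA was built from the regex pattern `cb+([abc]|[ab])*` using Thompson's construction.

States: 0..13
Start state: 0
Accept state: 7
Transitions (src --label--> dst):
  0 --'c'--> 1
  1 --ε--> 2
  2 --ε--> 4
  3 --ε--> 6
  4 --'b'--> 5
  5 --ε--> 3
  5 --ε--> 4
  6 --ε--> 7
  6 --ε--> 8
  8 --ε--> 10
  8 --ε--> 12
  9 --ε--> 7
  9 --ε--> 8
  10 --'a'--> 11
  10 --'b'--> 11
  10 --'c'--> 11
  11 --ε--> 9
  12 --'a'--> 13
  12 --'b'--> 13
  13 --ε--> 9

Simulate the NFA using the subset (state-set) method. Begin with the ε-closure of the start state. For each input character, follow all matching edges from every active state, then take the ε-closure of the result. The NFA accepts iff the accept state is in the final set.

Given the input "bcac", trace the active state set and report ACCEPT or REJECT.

S₀ = ε-closure({0}) = {0}
'b' @ 1: {}  — no active states
rest 'cac' ignored (set empty)
final: {}; accept 7 not in set

Answer: REJECT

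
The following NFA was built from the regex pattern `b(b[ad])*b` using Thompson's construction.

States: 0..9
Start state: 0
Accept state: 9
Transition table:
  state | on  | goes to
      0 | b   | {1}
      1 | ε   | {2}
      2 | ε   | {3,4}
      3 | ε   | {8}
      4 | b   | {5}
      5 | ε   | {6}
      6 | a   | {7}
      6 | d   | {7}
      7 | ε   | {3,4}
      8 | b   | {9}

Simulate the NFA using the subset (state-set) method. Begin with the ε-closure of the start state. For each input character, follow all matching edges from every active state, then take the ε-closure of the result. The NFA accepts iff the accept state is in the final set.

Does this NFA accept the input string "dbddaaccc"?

S₀ = ε-closure({0}) = {0}
'd' @ 1: {}  — state set empty
rest 'bddaaccc' ignored (set empty)
after full input: {}  (accept=9 not in)

Answer: REJECT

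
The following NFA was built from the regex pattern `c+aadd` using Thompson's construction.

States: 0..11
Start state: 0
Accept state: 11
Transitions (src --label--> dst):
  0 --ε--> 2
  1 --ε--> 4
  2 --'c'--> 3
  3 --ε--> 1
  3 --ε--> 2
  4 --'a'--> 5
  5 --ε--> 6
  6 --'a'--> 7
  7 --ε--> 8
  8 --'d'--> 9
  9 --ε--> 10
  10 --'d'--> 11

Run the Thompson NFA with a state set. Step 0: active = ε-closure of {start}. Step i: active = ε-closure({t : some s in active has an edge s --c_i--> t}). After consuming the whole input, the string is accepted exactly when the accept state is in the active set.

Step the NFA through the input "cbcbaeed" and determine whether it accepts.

Answer: REJECT

Trace:
initial (ε-close {0}): {0,2}
'c' @ 1: {1,2,3,4}
'b' @ 2: {}  — state set empty
rest 'cbaeed' ignored (set empty)
final: {}; accept 11 not in set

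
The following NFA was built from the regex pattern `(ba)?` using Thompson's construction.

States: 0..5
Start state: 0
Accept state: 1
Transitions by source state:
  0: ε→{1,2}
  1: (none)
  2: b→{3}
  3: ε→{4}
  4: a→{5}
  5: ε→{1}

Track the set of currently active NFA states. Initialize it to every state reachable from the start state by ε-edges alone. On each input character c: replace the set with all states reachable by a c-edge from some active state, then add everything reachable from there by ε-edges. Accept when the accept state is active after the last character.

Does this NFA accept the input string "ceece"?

Answer: REJECT

Trace:
S₀ = ε-closure({0}) = {0,1,2}
'c' @ 1: {}  — no active states
rest 'eece' ignored (set empty)
end set {} — state 1 not in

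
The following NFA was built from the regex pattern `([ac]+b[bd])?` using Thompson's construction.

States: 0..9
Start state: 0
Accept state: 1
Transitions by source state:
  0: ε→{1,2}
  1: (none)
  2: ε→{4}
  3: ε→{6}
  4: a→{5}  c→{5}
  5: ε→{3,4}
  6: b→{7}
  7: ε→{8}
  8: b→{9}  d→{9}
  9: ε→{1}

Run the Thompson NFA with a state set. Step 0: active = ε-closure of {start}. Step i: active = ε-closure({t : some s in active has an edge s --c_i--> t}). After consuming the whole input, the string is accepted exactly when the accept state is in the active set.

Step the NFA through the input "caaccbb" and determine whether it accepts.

initial (ε-close {0}): {0,1,2,4}
'c' @ 1: {3,4,5,6}
'a' @ 2: {3,4,5,6}
'a' @ 3: {3,4,5,6}
'c' @ 4: {3,4,5,6}
'c' @ 5: {3,4,5,6}
'b' @ 6: {7,8}
'b' @ 7: {1,9}  [accepting]
after full input: {1,9}  (accept=1 in)

Answer: ACCEPT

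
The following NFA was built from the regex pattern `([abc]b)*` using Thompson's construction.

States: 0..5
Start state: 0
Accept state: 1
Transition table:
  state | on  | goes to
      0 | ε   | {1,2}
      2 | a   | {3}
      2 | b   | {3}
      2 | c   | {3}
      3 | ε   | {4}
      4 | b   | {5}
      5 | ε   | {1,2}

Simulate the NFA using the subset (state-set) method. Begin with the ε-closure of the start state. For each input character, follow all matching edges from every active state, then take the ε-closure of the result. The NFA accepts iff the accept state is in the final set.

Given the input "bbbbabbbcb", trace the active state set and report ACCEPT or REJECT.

initial (ε-close {0}): {0,1,2}
'b' @ 1: {3,4}
'b' @ 2: {1,2,5}  [accepting]
'b' @ 3: {3,4}
'b' @ 4: {1,2,5}  [accepting]
'a' @ 5: {3,4}
'b' @ 6: {1,2,5}  [accepting]
'b' @ 7: {3,4}
'b' @ 8: {1,2,5}  [accepting]
'c' @ 9: {3,4}
'b' @ 10: {1,2,5}  [accepting]
end set {1,2,5} — state 1 in

Answer: ACCEPT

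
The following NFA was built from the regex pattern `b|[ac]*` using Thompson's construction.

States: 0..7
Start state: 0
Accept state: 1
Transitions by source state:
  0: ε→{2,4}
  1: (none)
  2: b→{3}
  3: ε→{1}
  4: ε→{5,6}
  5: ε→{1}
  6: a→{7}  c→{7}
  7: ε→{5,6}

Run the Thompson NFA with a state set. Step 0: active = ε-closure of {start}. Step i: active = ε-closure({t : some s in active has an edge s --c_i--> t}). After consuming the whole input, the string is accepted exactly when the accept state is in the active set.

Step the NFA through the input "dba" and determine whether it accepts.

initial (ε-close {0}): {0,1,2,4,5,6}
'd' @ 1: {}  — no active states
rest 'ba' ignored (set empty)
after full input: {}  (accept=1 not in)

Answer: REJECT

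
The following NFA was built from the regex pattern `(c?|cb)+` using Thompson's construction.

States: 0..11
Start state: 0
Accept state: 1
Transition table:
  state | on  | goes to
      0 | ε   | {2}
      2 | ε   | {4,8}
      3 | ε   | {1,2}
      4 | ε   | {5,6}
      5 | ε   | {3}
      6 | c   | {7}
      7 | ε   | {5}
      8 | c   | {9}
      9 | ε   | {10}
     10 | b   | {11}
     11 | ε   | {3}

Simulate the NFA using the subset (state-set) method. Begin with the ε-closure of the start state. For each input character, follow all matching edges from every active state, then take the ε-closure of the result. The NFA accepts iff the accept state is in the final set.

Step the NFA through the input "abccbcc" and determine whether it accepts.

start: ε-closure({0}) = {0,1,2,3,4,5,6,8}
'a' @ 1: {}  — state set empty
rest 'bccbcc' ignored (set empty)
final: {}; accept 1 not in set

Answer: REJECT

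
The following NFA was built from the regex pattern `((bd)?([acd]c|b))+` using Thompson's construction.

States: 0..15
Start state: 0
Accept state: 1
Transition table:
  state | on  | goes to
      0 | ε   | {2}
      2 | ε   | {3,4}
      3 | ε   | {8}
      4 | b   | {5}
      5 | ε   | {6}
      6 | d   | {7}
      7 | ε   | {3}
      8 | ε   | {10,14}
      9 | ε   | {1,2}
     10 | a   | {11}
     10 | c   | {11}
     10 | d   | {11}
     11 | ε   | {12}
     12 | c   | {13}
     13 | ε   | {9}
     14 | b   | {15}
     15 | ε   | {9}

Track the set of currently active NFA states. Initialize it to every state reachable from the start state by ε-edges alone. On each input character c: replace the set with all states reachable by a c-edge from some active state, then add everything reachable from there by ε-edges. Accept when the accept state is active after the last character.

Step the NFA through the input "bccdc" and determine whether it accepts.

S₀ = ε-closure({0}) = {0,2,3,4,8,10,14}
'b' @ 1: {1,2,3,4,5,6,8,9,10,14,15}  ✓accept
'c' @ 2: {11,12}
'c' @ 3: {1,2,3,4,8,9,10,13,14}  ✓accept
'd' @ 4: {11,12}
'c' @ 5: {1,2,3,4,8,9,10,13,14}  ✓accept
end set {1,2,3,4,8,9,10,13,14} — state 1 in

Answer: ACCEPT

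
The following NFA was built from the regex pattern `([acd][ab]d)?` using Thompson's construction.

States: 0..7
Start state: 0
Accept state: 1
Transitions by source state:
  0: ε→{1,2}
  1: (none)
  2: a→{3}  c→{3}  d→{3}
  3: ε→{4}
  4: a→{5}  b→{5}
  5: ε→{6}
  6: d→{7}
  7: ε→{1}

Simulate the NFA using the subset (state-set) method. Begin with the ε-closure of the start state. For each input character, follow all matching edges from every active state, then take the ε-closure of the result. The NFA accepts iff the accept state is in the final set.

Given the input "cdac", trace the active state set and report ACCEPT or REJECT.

Answer: REJECT

Steps:
S₀ = ε-closure({0}) = {0,1,2}
'c' @ 1: {3,4}
'd' @ 2: {}  — no active states
rest 'ac' ignored (set empty)
end set {} — state 1 not in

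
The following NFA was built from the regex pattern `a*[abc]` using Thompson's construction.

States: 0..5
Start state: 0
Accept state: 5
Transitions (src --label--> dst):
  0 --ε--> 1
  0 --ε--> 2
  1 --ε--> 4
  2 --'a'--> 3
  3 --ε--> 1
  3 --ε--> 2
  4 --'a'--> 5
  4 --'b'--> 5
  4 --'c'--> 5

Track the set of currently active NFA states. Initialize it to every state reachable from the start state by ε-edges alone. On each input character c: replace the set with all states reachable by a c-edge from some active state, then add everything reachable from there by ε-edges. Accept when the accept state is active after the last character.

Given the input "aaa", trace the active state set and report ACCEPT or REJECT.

S₀ = ε-closure({0}) = {0,1,2,4}
'a' @ 1: {1,2,3,4,5}  [accepting]
'a' @ 2: {1,2,3,4,5}  [accepting]
'a' @ 3: {1,2,3,4,5}  [accepting]
after full input: {1,2,3,4,5}  (accept=5 in)

Answer: ACCEPT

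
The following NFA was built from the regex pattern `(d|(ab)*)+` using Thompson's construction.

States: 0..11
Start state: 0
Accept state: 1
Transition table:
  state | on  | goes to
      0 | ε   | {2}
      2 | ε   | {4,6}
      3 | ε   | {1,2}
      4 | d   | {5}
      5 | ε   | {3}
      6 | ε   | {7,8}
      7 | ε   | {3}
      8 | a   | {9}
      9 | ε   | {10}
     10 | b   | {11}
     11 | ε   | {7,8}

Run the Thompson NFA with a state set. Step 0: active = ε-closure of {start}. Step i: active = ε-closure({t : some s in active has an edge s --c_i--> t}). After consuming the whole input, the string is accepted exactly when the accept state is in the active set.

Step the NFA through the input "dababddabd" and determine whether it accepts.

Answer: ACCEPT

Derivation:
start: ε-closure({0}) = {0,1,2,3,4,6,7,8}
'd' @ 1: {1,2,3,4,5,6,7,8}  ✓accept
'a' @ 2: {9,10}
'b' @ 3: {1,2,3,4,6,7,8,11}  ✓accept
'a' @ 4: {9,10}
'b' @ 5: {1,2,3,4,6,7,8,11}  ✓accept
'd' @ 6: {1,2,3,4,5,6,7,8}  ✓accept
'd' @ 7: {1,2,3,4,5,6,7,8}  ✓accept
'a' @ 8: {9,10}
'b' @ 9: {1,2,3,4,6,7,8,11}  ✓accept
'd' @ 10: {1,2,3,4,5,6,7,8}  ✓accept
final: {1,2,3,4,5,6,7,8}; accept 1 in set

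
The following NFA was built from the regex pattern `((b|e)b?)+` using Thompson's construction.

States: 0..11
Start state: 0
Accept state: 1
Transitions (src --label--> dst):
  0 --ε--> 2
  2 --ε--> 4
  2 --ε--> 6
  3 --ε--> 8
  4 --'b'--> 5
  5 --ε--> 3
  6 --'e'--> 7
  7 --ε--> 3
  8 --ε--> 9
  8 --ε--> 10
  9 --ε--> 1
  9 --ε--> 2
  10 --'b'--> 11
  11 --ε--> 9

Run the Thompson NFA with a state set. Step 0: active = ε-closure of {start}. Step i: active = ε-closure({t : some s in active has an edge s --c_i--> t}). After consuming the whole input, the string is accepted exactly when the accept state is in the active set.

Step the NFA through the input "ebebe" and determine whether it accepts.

S₀ = ε-closure({0}) = {0,2,4,6}
'e' @ 1: {1,2,3,4,6,7,8,9,10}  [accepting]
'b' @ 2: {1,2,3,4,5,6,8,9,10,11}  [accepting]
'e' @ 3: {1,2,3,4,6,7,8,9,10}  [accepting]
'b' @ 4: {1,2,3,4,5,6,8,9,10,11}  [accepting]
'e' @ 5: {1,2,3,4,6,7,8,9,10}  [accepting]
end set {1,2,3,4,6,7,8,9,10} — state 1 in

Answer: ACCEPT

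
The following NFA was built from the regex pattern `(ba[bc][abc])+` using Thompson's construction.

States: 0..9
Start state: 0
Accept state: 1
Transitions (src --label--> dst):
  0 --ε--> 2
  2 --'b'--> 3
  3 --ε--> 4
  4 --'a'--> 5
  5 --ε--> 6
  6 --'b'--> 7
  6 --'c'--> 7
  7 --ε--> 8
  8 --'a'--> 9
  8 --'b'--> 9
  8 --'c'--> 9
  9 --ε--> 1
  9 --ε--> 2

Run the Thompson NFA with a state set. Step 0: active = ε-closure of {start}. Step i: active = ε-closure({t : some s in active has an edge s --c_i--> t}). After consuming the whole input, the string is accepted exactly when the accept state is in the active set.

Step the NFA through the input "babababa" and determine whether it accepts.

initial (ε-close {0}): {0,2}
'b' @ 1: {3,4}
'a' @ 2: {5,6}
'b' @ 3: {7,8}
'a' @ 4: {1,2,9}  (accept∈set)
'b' @ 5: {3,4}
'a' @ 6: {5,6}
'b' @ 7: {7,8}
'a' @ 8: {1,2,9}  (accept∈set)
after full input: {1,2,9}  (accept=1 in)

Answer: ACCEPT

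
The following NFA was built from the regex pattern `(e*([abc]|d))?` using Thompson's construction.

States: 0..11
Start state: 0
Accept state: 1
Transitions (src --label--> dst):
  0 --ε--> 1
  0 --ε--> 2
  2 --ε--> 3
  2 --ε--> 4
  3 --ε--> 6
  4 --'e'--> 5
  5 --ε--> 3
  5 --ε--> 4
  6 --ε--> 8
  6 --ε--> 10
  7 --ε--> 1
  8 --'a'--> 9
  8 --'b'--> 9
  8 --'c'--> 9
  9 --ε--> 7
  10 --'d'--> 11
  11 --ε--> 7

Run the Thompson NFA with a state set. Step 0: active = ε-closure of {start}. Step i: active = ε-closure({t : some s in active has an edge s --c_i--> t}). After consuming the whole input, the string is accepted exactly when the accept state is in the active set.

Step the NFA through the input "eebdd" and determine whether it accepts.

Answer: REJECT

Derivation:
initial (ε-close {0}): {0,1,2,3,4,6,8,10}
'e' @ 1: {3,4,5,6,8,10}
'e' @ 2: {3,4,5,6,8,10}
'b' @ 3: {1,7,9}  [accepting]
'd' @ 4: {}  — state set empty
rest 'd' ignored (set empty)
after full input: {}  (accept=1 not in)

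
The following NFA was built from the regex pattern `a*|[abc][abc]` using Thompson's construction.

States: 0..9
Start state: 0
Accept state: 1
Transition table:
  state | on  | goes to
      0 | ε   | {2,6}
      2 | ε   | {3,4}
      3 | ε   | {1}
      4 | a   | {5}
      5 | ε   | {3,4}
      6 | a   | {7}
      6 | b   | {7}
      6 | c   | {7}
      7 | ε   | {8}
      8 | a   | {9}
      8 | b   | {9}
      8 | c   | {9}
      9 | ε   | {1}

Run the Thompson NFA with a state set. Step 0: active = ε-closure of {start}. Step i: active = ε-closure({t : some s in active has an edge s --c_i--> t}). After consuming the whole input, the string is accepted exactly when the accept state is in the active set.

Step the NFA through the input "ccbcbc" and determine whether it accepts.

Answer: REJECT

Trace:
initial (ε-close {0}): {0,1,2,3,4,6}
'c' @ 1: {7,8}
'c' @ 2: {1,9}  ✓accept
'b' @ 3: {}  — dead — no transitions
rest 'cbc' ignored (set empty)
after full input: {}  (accept=1 not in)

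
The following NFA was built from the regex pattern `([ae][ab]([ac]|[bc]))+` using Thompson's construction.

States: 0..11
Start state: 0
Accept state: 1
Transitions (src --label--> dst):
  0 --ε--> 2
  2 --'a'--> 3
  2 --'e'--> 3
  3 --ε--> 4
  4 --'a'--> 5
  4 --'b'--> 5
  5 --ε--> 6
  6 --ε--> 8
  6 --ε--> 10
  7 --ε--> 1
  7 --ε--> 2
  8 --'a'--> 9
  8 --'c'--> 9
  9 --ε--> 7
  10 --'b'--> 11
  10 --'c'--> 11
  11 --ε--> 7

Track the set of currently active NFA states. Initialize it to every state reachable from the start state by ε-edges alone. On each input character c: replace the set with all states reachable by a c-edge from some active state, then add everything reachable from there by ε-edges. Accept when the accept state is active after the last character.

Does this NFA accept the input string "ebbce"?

Answer: REJECT

Derivation:
initial (ε-close {0}): {0,2}
'e' @ 1: {3,4}
'b' @ 2: {5,6,8,10}
'b' @ 3: {1,2,7,11}  ✓accept
'c' @ 4: {}  — state set empty
rest 'e' ignored (set empty)
after full input: {}  (accept=1 not in)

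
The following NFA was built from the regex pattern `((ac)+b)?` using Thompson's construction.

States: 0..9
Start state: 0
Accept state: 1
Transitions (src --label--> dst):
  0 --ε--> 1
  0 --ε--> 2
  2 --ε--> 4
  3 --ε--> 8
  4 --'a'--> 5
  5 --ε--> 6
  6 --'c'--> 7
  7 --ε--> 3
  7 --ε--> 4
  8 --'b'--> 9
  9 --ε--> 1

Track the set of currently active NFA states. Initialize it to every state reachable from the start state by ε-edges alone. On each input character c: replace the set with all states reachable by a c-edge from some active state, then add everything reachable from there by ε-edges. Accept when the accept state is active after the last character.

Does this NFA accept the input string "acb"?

Answer: ACCEPT

Trace:
start: ε-closure({0}) = {0,1,2,4}
'a' @ 1: {5,6}
'c' @ 2: {3,4,7,8}
'b' @ 3: {1,9}  [accepting]
end set {1,9} — state 1 in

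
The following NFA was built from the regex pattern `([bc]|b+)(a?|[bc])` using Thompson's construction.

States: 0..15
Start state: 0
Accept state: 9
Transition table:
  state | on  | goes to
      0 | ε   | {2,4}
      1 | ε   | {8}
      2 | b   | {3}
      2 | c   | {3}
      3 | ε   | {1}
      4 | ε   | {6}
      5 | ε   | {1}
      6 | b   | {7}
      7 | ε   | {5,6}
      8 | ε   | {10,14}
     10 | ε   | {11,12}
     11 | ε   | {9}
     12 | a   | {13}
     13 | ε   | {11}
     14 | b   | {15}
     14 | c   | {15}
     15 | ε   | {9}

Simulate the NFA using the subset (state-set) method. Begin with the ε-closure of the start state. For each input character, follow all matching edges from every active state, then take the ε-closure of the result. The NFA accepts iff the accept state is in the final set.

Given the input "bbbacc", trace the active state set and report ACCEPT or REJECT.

start: ε-closure({0}) = {0,2,4,6}
'b' @ 1: {1,3,5,6,7,8,9,10,11,12,14}  (accept∈set)
'b' @ 2: {1,5,6,7,8,9,10,11,12,14,15}  (accept∈set)
'b' @ 3: {1,5,6,7,8,9,10,11,12,14,15}  (accept∈set)
'a' @ 4: {9,11,13}  (accept∈set)
'c' @ 5: {}  — no active states
rest 'c' ignored (set empty)
end set {} — state 9 not in

Answer: REJECT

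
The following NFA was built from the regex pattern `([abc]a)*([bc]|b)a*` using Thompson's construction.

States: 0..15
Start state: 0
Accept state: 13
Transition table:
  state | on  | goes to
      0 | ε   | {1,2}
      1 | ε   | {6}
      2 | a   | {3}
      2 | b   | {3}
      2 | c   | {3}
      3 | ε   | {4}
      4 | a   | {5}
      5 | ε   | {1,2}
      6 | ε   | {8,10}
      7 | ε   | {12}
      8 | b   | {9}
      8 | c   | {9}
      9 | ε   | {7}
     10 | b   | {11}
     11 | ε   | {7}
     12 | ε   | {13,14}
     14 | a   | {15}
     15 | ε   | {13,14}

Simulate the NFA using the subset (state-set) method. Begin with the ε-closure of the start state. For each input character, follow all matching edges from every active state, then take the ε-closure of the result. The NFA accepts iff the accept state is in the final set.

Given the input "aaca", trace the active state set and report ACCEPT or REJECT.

Answer: ACCEPT

Steps:
S₀ = ε-closure({0}) = {0,1,2,6,8,10}
'a' @ 1: {3,4}
'a' @ 2: {1,2,5,6,8,10}
'c' @ 3: {3,4,7,9,12,13,14}  (accept∈set)
'a' @ 4: {1,2,5,6,8,10,13,14,15}  (accept∈set)
after full input: {1,2,5,6,8,10,13,14,15}  (accept=13 in)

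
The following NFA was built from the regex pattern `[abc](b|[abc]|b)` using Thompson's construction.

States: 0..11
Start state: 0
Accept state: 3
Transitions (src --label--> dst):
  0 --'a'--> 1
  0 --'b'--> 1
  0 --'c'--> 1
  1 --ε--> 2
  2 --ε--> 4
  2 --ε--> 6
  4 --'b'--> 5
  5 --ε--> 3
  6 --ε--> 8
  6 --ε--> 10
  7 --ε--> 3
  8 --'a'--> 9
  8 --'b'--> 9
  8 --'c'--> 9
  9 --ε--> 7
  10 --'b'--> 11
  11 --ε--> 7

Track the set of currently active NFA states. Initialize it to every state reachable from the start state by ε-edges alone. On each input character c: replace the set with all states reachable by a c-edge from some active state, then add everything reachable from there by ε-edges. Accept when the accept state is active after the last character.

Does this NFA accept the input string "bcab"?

Answer: REJECT

Derivation:
S₀ = ε-closure({0}) = {0}
'b' @ 1: {1,2,4,6,8,10}
'c' @ 2: {3,7,9}  (accept∈set)
'a' @ 3: {}  — state set empty
rest 'b' ignored (set empty)
end set {} — state 3 not in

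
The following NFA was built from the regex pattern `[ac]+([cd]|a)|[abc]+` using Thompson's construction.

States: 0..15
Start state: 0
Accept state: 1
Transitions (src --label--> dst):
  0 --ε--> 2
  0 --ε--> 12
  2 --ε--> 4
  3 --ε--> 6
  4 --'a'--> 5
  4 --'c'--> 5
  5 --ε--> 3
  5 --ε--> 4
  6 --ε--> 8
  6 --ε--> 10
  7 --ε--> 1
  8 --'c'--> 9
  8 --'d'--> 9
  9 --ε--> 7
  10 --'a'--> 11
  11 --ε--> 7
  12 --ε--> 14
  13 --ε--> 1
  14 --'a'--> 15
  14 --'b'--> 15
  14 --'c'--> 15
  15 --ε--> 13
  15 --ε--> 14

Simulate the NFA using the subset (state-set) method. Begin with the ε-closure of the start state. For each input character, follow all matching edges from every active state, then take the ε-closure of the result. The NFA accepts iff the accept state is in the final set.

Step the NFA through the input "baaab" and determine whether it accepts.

Answer: ACCEPT

Trace:
initial (ε-close {0}): {0,2,4,12,14}
'b' @ 1: {1,13,14,15}  (accept∈set)
'a' @ 2: {1,13,14,15}  (accept∈set)
'a' @ 3: {1,13,14,15}  (accept∈set)
'a' @ 4: {1,13,14,15}  (accept∈set)
'b' @ 5: {1,13,14,15}  (accept∈set)
end set {1,13,14,15} — state 1 in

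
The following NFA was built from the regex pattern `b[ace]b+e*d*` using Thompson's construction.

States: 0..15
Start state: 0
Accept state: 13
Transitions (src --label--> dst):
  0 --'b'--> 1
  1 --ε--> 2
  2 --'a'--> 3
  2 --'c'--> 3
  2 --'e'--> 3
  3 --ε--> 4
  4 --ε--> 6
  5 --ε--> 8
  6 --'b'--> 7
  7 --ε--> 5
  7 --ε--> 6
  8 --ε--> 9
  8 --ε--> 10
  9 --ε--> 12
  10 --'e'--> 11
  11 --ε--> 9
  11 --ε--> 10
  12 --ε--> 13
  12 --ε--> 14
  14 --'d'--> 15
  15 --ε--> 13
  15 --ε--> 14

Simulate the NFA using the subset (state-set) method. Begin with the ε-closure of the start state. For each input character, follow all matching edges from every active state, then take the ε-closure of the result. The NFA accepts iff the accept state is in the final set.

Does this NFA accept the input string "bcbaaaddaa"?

initial (ε-close {0}): {0}
'b' @ 1: {1,2}
'c' @ 2: {3,4,6}
'b' @ 3: {5,6,7,8,9,10,12,13,14}  ✓accept
'a' @ 4: {}  — no active states
rest 'aaddaa' ignored (set empty)
after full input: {}  (accept=13 not in)

Answer: REJECT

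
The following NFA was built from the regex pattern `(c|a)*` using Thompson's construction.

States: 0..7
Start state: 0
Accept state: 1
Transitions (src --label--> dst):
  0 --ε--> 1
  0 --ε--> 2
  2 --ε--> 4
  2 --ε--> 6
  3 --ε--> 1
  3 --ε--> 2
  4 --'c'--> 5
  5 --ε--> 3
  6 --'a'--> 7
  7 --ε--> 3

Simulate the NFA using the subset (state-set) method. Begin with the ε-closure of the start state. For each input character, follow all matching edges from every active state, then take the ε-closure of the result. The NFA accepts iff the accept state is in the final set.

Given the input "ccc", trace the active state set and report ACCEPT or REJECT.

start: ε-closure({0}) = {0,1,2,4,6}
'c' @ 1: {1,2,3,4,5,6}  (accept∈set)
'c' @ 2: {1,2,3,4,5,6}  (accept∈set)
'c' @ 3: {1,2,3,4,5,6}  (accept∈set)
after full input: {1,2,3,4,5,6}  (accept=1 in)

Answer: ACCEPT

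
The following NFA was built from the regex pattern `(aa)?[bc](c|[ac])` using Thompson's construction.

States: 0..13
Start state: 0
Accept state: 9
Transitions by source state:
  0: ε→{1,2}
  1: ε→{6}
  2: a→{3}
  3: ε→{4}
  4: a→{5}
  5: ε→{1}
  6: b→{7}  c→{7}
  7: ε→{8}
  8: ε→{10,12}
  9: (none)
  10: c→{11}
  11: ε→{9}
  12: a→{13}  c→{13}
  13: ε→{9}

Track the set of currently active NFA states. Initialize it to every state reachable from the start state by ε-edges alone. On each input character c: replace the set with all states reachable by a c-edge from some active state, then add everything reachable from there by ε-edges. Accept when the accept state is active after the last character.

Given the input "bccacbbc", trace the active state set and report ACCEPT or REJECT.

start: ε-closure({0}) = {0,1,2,6}
'b' @ 1: {7,8,10,12}
'c' @ 2: {9,11,13}  ✓accept
'c' @ 3: {}  — state set empty
rest 'acbbc' ignored (set empty)
end set {} — state 9 not in

Answer: REJECT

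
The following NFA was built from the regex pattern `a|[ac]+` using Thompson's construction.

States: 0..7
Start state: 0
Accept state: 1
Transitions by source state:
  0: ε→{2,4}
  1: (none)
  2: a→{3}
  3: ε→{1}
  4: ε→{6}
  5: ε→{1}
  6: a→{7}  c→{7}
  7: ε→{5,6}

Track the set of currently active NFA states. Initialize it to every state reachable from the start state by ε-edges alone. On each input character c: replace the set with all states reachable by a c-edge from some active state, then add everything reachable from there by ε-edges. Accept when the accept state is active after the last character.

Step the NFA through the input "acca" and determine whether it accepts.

Answer: ACCEPT

Derivation:
initial (ε-close {0}): {0,2,4,6}
'a' @ 1: {1,3,5,6,7}  (accept∈set)
'c' @ 2: {1,5,6,7}  (accept∈set)
'c' @ 3: {1,5,6,7}  (accept∈set)
'a' @ 4: {1,5,6,7}  (accept∈set)
end set {1,5,6,7} — state 1 in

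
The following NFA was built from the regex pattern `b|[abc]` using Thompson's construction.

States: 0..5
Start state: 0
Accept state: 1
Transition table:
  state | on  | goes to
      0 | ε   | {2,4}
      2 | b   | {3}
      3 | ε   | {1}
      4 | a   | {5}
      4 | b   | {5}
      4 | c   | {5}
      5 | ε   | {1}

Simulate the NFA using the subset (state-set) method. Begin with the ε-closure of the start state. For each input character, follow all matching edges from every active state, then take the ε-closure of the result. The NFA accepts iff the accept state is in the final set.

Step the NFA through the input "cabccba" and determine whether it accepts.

S₀ = ε-closure({0}) = {0,2,4}
'c' @ 1: {1,5}  ✓accept
'a' @ 2: {}  — dead — no transitions
rest 'bccba' ignored (set empty)
final: {}; accept 1 not in set

Answer: REJECT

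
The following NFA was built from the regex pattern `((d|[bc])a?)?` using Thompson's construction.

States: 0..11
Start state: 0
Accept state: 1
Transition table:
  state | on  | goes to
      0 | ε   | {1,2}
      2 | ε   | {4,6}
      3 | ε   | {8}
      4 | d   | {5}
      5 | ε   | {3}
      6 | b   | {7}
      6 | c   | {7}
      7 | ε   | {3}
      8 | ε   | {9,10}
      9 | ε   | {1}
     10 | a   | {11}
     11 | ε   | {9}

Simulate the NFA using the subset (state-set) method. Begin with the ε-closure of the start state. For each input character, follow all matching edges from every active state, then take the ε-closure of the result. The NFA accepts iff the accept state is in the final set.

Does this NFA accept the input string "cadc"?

S₀ = ε-closure({0}) = {0,1,2,4,6}
'c' @ 1: {1,3,7,8,9,10}  (accept∈set)
'a' @ 2: {1,9,11}  (accept∈set)
'd' @ 3: {}  — state set empty
rest 'c' ignored (set empty)
after full input: {}  (accept=1 not in)

Answer: REJECT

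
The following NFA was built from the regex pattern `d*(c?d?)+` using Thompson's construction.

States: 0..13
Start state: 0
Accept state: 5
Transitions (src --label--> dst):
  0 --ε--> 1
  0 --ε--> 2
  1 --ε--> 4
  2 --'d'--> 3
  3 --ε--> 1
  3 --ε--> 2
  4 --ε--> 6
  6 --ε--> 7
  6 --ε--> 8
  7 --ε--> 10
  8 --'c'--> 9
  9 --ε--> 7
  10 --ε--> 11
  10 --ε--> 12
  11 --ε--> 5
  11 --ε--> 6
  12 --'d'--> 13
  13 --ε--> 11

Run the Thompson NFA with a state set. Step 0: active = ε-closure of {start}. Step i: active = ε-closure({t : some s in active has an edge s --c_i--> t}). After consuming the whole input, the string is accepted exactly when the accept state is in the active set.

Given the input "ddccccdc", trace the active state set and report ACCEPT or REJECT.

initial (ε-close {0}): {0,1,2,4,5,6,7,8,10,11,12}
'd' @ 1: {1,2,3,4,5,6,7,8,10,11,12,13}  [accepting]
'd' @ 2: {1,2,3,4,5,6,7,8,10,11,12,13}  [accepting]
'c' @ 3: {5,6,7,8,9,10,11,12}  [accepting]
'c' @ 4: {5,6,7,8,9,10,11,12}  [accepting]
'c' @ 5: {5,6,7,8,9,10,11,12}  [accepting]
'c' @ 6: {5,6,7,8,9,10,11,12}  [accepting]
'd' @ 7: {5,6,7,8,10,11,12,13}  [accepting]
'c' @ 8: {5,6,7,8,9,10,11,12}  [accepting]
end set {5,6,7,8,9,10,11,12} — state 5 in

Answer: ACCEPT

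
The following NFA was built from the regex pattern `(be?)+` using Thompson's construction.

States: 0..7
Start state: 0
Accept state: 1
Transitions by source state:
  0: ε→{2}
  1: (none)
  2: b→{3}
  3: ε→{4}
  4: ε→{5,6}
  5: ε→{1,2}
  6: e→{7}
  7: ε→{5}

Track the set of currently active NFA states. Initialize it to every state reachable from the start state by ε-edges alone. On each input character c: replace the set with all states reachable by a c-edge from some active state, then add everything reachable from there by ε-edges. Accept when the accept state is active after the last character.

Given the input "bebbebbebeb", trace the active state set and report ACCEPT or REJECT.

Answer: ACCEPT

Steps:
initial (ε-close {0}): {0,2}
'b' @ 1: {1,2,3,4,5,6}  ✓accept
'e' @ 2: {1,2,5,7}  ✓accept
'b' @ 3: {1,2,3,4,5,6}  ✓accept
'b' @ 4: {1,2,3,4,5,6}  ✓accept
'e' @ 5: {1,2,5,7}  ✓accept
'b' @ 6: {1,2,3,4,5,6}  ✓accept
'b' @ 7: {1,2,3,4,5,6}  ✓accept
'e' @ 8: {1,2,5,7}  ✓accept
'b' @ 9: {1,2,3,4,5,6}  ✓accept
'e' @ 10: {1,2,5,7}  ✓accept
'b' @ 11: {1,2,3,4,5,6}  ✓accept
end set {1,2,3,4,5,6} — state 1 in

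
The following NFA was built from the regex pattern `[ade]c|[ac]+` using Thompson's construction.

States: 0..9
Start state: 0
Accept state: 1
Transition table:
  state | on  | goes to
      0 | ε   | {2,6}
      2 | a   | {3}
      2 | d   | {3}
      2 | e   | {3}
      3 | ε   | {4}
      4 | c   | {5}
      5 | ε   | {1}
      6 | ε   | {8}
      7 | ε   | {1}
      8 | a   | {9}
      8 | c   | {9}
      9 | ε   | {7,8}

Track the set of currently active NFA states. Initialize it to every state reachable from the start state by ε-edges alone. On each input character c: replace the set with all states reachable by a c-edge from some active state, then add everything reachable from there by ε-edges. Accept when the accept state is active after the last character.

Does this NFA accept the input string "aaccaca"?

S₀ = ε-closure({0}) = {0,2,6,8}
'a' @ 1: {1,3,4,7,8,9}  [accepting]
'a' @ 2: {1,7,8,9}  [accepting]
'c' @ 3: {1,7,8,9}  [accepting]
'c' @ 4: {1,7,8,9}  [accepting]
'a' @ 5: {1,7,8,9}  [accepting]
'c' @ 6: {1,7,8,9}  [accepting]
'a' @ 7: {1,7,8,9}  [accepting]
after full input: {1,7,8,9}  (accept=1 in)

Answer: ACCEPT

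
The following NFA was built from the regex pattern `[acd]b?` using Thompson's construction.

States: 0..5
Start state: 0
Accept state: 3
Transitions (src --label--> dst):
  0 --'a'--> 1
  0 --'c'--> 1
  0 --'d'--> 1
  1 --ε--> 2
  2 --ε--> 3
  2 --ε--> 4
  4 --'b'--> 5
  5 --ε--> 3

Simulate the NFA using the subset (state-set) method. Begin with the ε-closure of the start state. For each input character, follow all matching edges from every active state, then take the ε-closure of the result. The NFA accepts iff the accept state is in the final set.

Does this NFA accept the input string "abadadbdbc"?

initial (ε-close {0}): {0}
'a' @ 1: {1,2,3,4}  (accept∈set)
'b' @ 2: {3,5}  (accept∈set)
'a' @ 3: {}  — state set empty
rest 'dadbdbc' ignored (set empty)
end set {} — state 3 not in

Answer: REJECT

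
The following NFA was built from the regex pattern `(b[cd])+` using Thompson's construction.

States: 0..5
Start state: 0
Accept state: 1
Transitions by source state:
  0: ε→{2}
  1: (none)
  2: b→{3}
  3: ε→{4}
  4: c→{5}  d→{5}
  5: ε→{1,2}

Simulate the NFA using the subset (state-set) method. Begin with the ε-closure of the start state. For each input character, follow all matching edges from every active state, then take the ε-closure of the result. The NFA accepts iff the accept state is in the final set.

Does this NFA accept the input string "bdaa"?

S₀ = ε-closure({0}) = {0,2}
'b' @ 1: {3,4}
'd' @ 2: {1,2,5}  [accepting]
'a' @ 3: {}  — dead — no transitions
rest 'a' ignored (set empty)
end set {} — state 1 not in

Answer: REJECT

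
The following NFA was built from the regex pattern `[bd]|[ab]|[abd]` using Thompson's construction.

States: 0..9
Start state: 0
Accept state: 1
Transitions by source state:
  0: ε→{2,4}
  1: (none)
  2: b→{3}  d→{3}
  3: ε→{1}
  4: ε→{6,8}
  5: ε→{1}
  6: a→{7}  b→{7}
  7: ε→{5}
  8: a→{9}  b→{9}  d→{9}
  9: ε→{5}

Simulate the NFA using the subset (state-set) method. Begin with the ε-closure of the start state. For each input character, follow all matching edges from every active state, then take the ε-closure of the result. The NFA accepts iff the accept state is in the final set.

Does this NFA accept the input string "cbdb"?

initial (ε-close {0}): {0,2,4,6,8}
'c' @ 1: {}  — dead — no transitions
rest 'bdb' ignored (set empty)
final: {}; accept 1 not in set

Answer: REJECT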